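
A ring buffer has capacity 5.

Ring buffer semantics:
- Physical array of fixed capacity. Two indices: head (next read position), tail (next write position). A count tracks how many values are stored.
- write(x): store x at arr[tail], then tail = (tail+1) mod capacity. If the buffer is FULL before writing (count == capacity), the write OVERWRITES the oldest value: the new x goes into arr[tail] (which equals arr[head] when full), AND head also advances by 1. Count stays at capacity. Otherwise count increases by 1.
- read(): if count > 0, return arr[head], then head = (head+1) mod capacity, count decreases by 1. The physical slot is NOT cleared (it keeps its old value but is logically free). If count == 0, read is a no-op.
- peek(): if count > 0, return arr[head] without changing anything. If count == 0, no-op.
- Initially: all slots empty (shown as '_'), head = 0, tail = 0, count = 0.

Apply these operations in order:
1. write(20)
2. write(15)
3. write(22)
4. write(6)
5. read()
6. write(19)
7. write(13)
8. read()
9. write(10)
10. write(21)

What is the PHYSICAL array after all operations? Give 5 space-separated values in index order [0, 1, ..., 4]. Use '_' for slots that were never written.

Answer: 13 10 21 6 19

Derivation:
After op 1 (write(20)): arr=[20 _ _ _ _] head=0 tail=1 count=1
After op 2 (write(15)): arr=[20 15 _ _ _] head=0 tail=2 count=2
After op 3 (write(22)): arr=[20 15 22 _ _] head=0 tail=3 count=3
After op 4 (write(6)): arr=[20 15 22 6 _] head=0 tail=4 count=4
After op 5 (read()): arr=[20 15 22 6 _] head=1 tail=4 count=3
After op 6 (write(19)): arr=[20 15 22 6 19] head=1 tail=0 count=4
After op 7 (write(13)): arr=[13 15 22 6 19] head=1 tail=1 count=5
After op 8 (read()): arr=[13 15 22 6 19] head=2 tail=1 count=4
After op 9 (write(10)): arr=[13 10 22 6 19] head=2 tail=2 count=5
After op 10 (write(21)): arr=[13 10 21 6 19] head=3 tail=3 count=5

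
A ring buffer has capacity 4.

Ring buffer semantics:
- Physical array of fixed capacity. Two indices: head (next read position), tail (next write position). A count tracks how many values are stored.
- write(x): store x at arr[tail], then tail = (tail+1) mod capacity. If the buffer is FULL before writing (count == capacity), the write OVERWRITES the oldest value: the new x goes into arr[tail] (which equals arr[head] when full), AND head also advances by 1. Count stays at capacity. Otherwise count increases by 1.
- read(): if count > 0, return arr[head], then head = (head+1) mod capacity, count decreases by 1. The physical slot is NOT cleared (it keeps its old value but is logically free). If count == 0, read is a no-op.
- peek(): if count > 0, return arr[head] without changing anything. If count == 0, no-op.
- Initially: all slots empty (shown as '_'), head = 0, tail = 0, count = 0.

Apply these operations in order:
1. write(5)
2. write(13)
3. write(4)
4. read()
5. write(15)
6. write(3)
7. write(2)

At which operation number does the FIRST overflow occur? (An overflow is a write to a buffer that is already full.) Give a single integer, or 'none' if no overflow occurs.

Answer: 7

Derivation:
After op 1 (write(5)): arr=[5 _ _ _] head=0 tail=1 count=1
After op 2 (write(13)): arr=[5 13 _ _] head=0 tail=2 count=2
After op 3 (write(4)): arr=[5 13 4 _] head=0 tail=3 count=3
After op 4 (read()): arr=[5 13 4 _] head=1 tail=3 count=2
After op 5 (write(15)): arr=[5 13 4 15] head=1 tail=0 count=3
After op 6 (write(3)): arr=[3 13 4 15] head=1 tail=1 count=4
After op 7 (write(2)): arr=[3 2 4 15] head=2 tail=2 count=4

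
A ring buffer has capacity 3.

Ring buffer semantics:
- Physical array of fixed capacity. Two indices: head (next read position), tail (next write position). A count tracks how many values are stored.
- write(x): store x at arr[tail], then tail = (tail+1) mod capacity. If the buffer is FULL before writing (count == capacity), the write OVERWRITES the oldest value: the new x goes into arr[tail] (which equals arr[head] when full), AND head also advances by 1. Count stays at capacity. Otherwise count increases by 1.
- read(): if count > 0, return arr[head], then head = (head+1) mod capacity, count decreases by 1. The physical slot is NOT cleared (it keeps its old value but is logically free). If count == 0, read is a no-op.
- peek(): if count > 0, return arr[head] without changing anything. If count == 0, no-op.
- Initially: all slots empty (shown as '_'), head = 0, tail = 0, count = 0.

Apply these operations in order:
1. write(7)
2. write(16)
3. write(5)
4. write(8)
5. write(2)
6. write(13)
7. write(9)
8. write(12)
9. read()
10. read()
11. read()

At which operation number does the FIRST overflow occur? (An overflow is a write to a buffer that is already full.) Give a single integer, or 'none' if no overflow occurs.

Answer: 4

Derivation:
After op 1 (write(7)): arr=[7 _ _] head=0 tail=1 count=1
After op 2 (write(16)): arr=[7 16 _] head=0 tail=2 count=2
After op 3 (write(5)): arr=[7 16 5] head=0 tail=0 count=3
After op 4 (write(8)): arr=[8 16 5] head=1 tail=1 count=3
After op 5 (write(2)): arr=[8 2 5] head=2 tail=2 count=3
After op 6 (write(13)): arr=[8 2 13] head=0 tail=0 count=3
After op 7 (write(9)): arr=[9 2 13] head=1 tail=1 count=3
After op 8 (write(12)): arr=[9 12 13] head=2 tail=2 count=3
After op 9 (read()): arr=[9 12 13] head=0 tail=2 count=2
After op 10 (read()): arr=[9 12 13] head=1 tail=2 count=1
After op 11 (read()): arr=[9 12 13] head=2 tail=2 count=0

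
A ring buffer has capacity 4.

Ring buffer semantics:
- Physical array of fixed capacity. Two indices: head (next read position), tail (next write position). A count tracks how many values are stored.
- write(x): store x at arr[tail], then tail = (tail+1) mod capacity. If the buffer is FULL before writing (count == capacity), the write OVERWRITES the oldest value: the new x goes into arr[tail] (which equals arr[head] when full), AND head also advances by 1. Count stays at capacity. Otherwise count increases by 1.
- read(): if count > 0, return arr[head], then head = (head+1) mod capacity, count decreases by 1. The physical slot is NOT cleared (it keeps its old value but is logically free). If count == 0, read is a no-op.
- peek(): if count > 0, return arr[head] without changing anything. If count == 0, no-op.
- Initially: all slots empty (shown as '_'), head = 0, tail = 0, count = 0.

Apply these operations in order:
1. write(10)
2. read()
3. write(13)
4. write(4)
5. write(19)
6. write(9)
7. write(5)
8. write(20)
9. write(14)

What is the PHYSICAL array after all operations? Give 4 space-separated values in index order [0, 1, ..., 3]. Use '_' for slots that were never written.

After op 1 (write(10)): arr=[10 _ _ _] head=0 tail=1 count=1
After op 2 (read()): arr=[10 _ _ _] head=1 tail=1 count=0
After op 3 (write(13)): arr=[10 13 _ _] head=1 tail=2 count=1
After op 4 (write(4)): arr=[10 13 4 _] head=1 tail=3 count=2
After op 5 (write(19)): arr=[10 13 4 19] head=1 tail=0 count=3
After op 6 (write(9)): arr=[9 13 4 19] head=1 tail=1 count=4
After op 7 (write(5)): arr=[9 5 4 19] head=2 tail=2 count=4
After op 8 (write(20)): arr=[9 5 20 19] head=3 tail=3 count=4
After op 9 (write(14)): arr=[9 5 20 14] head=0 tail=0 count=4

Answer: 9 5 20 14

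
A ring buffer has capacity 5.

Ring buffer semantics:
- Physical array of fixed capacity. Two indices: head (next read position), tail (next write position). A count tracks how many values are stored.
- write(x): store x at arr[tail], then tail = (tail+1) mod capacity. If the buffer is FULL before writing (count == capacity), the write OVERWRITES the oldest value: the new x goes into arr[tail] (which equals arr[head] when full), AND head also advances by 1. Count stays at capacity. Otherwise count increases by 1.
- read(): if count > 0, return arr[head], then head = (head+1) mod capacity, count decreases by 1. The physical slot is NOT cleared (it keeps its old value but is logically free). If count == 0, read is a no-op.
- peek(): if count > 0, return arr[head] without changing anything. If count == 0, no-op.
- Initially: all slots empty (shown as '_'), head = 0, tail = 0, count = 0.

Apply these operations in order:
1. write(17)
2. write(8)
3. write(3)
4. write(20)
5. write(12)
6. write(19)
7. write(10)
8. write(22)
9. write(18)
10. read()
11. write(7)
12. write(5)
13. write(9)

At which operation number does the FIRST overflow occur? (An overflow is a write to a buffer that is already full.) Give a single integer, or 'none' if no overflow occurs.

After op 1 (write(17)): arr=[17 _ _ _ _] head=0 tail=1 count=1
After op 2 (write(8)): arr=[17 8 _ _ _] head=0 tail=2 count=2
After op 3 (write(3)): arr=[17 8 3 _ _] head=0 tail=3 count=3
After op 4 (write(20)): arr=[17 8 3 20 _] head=0 tail=4 count=4
After op 5 (write(12)): arr=[17 8 3 20 12] head=0 tail=0 count=5
After op 6 (write(19)): arr=[19 8 3 20 12] head=1 tail=1 count=5
After op 7 (write(10)): arr=[19 10 3 20 12] head=2 tail=2 count=5
After op 8 (write(22)): arr=[19 10 22 20 12] head=3 tail=3 count=5
After op 9 (write(18)): arr=[19 10 22 18 12] head=4 tail=4 count=5
After op 10 (read()): arr=[19 10 22 18 12] head=0 tail=4 count=4
After op 11 (write(7)): arr=[19 10 22 18 7] head=0 tail=0 count=5
After op 12 (write(5)): arr=[5 10 22 18 7] head=1 tail=1 count=5
After op 13 (write(9)): arr=[5 9 22 18 7] head=2 tail=2 count=5

Answer: 6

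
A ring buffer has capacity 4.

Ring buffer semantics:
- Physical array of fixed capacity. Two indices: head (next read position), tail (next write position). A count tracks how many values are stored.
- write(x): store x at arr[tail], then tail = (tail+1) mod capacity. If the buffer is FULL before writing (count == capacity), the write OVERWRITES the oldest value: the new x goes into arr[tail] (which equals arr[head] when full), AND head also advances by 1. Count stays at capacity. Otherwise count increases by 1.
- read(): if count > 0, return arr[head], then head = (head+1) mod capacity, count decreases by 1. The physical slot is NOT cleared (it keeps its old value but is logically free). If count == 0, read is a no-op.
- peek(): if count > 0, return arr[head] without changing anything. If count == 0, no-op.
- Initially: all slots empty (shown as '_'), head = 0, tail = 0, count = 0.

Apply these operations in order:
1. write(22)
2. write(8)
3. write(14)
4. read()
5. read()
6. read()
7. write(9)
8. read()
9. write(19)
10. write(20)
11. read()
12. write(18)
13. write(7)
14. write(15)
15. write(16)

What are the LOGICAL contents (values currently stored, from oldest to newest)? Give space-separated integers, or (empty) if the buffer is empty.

Answer: 18 7 15 16

Derivation:
After op 1 (write(22)): arr=[22 _ _ _] head=0 tail=1 count=1
After op 2 (write(8)): arr=[22 8 _ _] head=0 tail=2 count=2
After op 3 (write(14)): arr=[22 8 14 _] head=0 tail=3 count=3
After op 4 (read()): arr=[22 8 14 _] head=1 tail=3 count=2
After op 5 (read()): arr=[22 8 14 _] head=2 tail=3 count=1
After op 6 (read()): arr=[22 8 14 _] head=3 tail=3 count=0
After op 7 (write(9)): arr=[22 8 14 9] head=3 tail=0 count=1
After op 8 (read()): arr=[22 8 14 9] head=0 tail=0 count=0
After op 9 (write(19)): arr=[19 8 14 9] head=0 tail=1 count=1
After op 10 (write(20)): arr=[19 20 14 9] head=0 tail=2 count=2
After op 11 (read()): arr=[19 20 14 9] head=1 tail=2 count=1
After op 12 (write(18)): arr=[19 20 18 9] head=1 tail=3 count=2
After op 13 (write(7)): arr=[19 20 18 7] head=1 tail=0 count=3
After op 14 (write(15)): arr=[15 20 18 7] head=1 tail=1 count=4
After op 15 (write(16)): arr=[15 16 18 7] head=2 tail=2 count=4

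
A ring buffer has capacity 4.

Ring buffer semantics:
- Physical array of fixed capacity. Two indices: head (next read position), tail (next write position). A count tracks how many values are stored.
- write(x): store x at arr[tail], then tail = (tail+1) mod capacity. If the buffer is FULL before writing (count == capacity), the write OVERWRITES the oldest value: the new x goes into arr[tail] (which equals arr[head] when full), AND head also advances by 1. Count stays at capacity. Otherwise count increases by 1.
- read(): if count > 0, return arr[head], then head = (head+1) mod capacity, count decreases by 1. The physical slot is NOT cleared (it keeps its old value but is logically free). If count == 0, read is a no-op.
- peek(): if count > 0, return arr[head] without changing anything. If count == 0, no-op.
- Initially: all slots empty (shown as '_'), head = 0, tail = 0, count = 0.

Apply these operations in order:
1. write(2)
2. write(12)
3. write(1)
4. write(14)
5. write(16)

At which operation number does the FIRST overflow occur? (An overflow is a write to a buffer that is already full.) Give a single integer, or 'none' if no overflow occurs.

Answer: 5

Derivation:
After op 1 (write(2)): arr=[2 _ _ _] head=0 tail=1 count=1
After op 2 (write(12)): arr=[2 12 _ _] head=0 tail=2 count=2
After op 3 (write(1)): arr=[2 12 1 _] head=0 tail=3 count=3
After op 4 (write(14)): arr=[2 12 1 14] head=0 tail=0 count=4
After op 5 (write(16)): arr=[16 12 1 14] head=1 tail=1 count=4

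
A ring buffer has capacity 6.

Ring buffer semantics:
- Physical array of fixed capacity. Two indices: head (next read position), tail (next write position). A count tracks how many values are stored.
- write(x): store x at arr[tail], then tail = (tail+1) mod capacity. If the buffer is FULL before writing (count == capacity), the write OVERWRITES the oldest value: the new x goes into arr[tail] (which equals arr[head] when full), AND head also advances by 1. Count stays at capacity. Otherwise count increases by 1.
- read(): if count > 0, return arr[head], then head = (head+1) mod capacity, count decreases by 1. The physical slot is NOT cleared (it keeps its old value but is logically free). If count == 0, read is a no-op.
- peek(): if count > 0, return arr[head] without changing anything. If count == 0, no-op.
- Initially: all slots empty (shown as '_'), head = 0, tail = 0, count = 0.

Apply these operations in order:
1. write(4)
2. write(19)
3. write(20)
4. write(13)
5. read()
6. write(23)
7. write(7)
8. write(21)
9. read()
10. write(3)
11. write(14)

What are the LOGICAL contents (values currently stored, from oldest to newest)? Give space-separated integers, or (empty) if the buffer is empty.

After op 1 (write(4)): arr=[4 _ _ _ _ _] head=0 tail=1 count=1
After op 2 (write(19)): arr=[4 19 _ _ _ _] head=0 tail=2 count=2
After op 3 (write(20)): arr=[4 19 20 _ _ _] head=0 tail=3 count=3
After op 4 (write(13)): arr=[4 19 20 13 _ _] head=0 tail=4 count=4
After op 5 (read()): arr=[4 19 20 13 _ _] head=1 tail=4 count=3
After op 6 (write(23)): arr=[4 19 20 13 23 _] head=1 tail=5 count=4
After op 7 (write(7)): arr=[4 19 20 13 23 7] head=1 tail=0 count=5
After op 8 (write(21)): arr=[21 19 20 13 23 7] head=1 tail=1 count=6
After op 9 (read()): arr=[21 19 20 13 23 7] head=2 tail=1 count=5
After op 10 (write(3)): arr=[21 3 20 13 23 7] head=2 tail=2 count=6
After op 11 (write(14)): arr=[21 3 14 13 23 7] head=3 tail=3 count=6

Answer: 13 23 7 21 3 14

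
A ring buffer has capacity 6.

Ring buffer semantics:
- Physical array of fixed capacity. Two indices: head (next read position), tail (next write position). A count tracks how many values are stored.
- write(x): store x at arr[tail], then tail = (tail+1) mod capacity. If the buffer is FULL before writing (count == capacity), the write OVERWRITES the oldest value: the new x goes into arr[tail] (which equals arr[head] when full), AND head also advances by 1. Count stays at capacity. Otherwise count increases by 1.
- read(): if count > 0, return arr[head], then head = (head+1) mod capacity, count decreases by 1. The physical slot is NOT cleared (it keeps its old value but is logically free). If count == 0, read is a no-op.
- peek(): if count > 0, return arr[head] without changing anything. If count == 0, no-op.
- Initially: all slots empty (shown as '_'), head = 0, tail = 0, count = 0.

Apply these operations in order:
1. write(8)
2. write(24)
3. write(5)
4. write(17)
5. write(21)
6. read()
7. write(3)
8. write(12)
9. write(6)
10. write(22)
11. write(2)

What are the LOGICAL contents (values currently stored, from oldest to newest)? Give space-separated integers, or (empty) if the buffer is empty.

After op 1 (write(8)): arr=[8 _ _ _ _ _] head=0 tail=1 count=1
After op 2 (write(24)): arr=[8 24 _ _ _ _] head=0 tail=2 count=2
After op 3 (write(5)): arr=[8 24 5 _ _ _] head=0 tail=3 count=3
After op 4 (write(17)): arr=[8 24 5 17 _ _] head=0 tail=4 count=4
After op 5 (write(21)): arr=[8 24 5 17 21 _] head=0 tail=5 count=5
After op 6 (read()): arr=[8 24 5 17 21 _] head=1 tail=5 count=4
After op 7 (write(3)): arr=[8 24 5 17 21 3] head=1 tail=0 count=5
After op 8 (write(12)): arr=[12 24 5 17 21 3] head=1 tail=1 count=6
After op 9 (write(6)): arr=[12 6 5 17 21 3] head=2 tail=2 count=6
After op 10 (write(22)): arr=[12 6 22 17 21 3] head=3 tail=3 count=6
After op 11 (write(2)): arr=[12 6 22 2 21 3] head=4 tail=4 count=6

Answer: 21 3 12 6 22 2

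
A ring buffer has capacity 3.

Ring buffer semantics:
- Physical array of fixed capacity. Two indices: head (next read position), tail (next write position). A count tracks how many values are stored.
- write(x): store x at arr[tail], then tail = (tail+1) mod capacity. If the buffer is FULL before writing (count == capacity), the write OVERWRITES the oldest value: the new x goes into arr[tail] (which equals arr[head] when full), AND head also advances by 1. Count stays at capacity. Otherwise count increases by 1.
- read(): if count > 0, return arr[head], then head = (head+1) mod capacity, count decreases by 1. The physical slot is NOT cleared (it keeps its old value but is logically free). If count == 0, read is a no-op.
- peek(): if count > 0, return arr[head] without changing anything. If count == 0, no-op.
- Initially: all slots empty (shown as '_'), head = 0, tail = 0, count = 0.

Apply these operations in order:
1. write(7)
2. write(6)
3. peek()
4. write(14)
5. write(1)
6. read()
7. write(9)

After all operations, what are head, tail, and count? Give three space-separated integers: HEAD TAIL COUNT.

After op 1 (write(7)): arr=[7 _ _] head=0 tail=1 count=1
After op 2 (write(6)): arr=[7 6 _] head=0 tail=2 count=2
After op 3 (peek()): arr=[7 6 _] head=0 tail=2 count=2
After op 4 (write(14)): arr=[7 6 14] head=0 tail=0 count=3
After op 5 (write(1)): arr=[1 6 14] head=1 tail=1 count=3
After op 6 (read()): arr=[1 6 14] head=2 tail=1 count=2
After op 7 (write(9)): arr=[1 9 14] head=2 tail=2 count=3

Answer: 2 2 3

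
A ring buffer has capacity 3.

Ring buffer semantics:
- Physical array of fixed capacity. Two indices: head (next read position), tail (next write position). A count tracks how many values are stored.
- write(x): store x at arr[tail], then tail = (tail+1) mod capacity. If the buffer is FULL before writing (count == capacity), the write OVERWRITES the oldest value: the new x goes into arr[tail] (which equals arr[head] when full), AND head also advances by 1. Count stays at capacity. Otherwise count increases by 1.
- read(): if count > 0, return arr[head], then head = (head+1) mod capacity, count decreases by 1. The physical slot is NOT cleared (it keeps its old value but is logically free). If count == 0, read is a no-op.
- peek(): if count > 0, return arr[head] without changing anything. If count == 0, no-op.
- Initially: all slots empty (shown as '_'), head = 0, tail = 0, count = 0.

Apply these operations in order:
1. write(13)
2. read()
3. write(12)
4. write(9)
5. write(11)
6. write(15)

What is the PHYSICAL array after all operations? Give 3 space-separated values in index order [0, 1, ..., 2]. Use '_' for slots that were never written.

After op 1 (write(13)): arr=[13 _ _] head=0 tail=1 count=1
After op 2 (read()): arr=[13 _ _] head=1 tail=1 count=0
After op 3 (write(12)): arr=[13 12 _] head=1 tail=2 count=1
After op 4 (write(9)): arr=[13 12 9] head=1 tail=0 count=2
After op 5 (write(11)): arr=[11 12 9] head=1 tail=1 count=3
After op 6 (write(15)): arr=[11 15 9] head=2 tail=2 count=3

Answer: 11 15 9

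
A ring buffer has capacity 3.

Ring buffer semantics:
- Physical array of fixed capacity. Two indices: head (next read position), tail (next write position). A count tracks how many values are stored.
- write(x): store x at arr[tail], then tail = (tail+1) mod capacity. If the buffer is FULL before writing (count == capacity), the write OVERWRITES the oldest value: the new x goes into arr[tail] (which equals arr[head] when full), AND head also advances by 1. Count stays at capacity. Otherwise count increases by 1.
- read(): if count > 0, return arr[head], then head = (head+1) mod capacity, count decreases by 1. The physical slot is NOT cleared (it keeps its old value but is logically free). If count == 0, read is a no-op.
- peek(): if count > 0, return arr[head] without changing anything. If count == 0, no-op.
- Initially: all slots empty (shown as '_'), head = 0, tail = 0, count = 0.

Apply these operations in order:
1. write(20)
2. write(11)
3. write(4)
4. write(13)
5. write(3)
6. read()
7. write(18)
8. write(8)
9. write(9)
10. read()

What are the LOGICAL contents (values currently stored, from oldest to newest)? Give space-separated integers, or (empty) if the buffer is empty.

Answer: 8 9

Derivation:
After op 1 (write(20)): arr=[20 _ _] head=0 tail=1 count=1
After op 2 (write(11)): arr=[20 11 _] head=0 tail=2 count=2
After op 3 (write(4)): arr=[20 11 4] head=0 tail=0 count=3
After op 4 (write(13)): arr=[13 11 4] head=1 tail=1 count=3
After op 5 (write(3)): arr=[13 3 4] head=2 tail=2 count=3
After op 6 (read()): arr=[13 3 4] head=0 tail=2 count=2
After op 7 (write(18)): arr=[13 3 18] head=0 tail=0 count=3
After op 8 (write(8)): arr=[8 3 18] head=1 tail=1 count=3
After op 9 (write(9)): arr=[8 9 18] head=2 tail=2 count=3
After op 10 (read()): arr=[8 9 18] head=0 tail=2 count=2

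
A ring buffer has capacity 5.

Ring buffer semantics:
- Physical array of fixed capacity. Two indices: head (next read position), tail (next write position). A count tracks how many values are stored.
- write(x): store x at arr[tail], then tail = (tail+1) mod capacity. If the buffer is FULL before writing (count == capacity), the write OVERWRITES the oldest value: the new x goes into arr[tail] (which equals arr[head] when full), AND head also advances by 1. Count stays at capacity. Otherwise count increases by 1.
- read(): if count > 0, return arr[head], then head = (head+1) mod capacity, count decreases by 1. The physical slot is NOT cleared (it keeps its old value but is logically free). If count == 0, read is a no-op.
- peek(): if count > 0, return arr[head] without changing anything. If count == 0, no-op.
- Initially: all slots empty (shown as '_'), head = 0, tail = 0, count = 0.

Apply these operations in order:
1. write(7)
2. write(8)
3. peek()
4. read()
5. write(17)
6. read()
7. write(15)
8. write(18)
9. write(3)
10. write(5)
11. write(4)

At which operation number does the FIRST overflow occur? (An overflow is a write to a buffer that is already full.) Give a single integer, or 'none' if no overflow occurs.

Answer: 11

Derivation:
After op 1 (write(7)): arr=[7 _ _ _ _] head=0 tail=1 count=1
After op 2 (write(8)): arr=[7 8 _ _ _] head=0 tail=2 count=2
After op 3 (peek()): arr=[7 8 _ _ _] head=0 tail=2 count=2
After op 4 (read()): arr=[7 8 _ _ _] head=1 tail=2 count=1
After op 5 (write(17)): arr=[7 8 17 _ _] head=1 tail=3 count=2
After op 6 (read()): arr=[7 8 17 _ _] head=2 tail=3 count=1
After op 7 (write(15)): arr=[7 8 17 15 _] head=2 tail=4 count=2
After op 8 (write(18)): arr=[7 8 17 15 18] head=2 tail=0 count=3
After op 9 (write(3)): arr=[3 8 17 15 18] head=2 tail=1 count=4
After op 10 (write(5)): arr=[3 5 17 15 18] head=2 tail=2 count=5
After op 11 (write(4)): arr=[3 5 4 15 18] head=3 tail=3 count=5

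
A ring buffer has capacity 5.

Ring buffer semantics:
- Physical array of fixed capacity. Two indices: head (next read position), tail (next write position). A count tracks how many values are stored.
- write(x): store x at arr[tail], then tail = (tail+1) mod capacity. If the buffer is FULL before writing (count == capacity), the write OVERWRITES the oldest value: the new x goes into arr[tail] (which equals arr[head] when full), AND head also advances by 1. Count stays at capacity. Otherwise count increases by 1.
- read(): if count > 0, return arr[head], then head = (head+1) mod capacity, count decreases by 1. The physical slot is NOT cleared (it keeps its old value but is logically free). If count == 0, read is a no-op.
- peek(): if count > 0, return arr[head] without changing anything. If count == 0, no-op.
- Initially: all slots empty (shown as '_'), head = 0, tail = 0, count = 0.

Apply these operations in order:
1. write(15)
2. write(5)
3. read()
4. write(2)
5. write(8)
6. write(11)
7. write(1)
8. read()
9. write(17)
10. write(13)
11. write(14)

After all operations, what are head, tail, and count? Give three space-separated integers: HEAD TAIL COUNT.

After op 1 (write(15)): arr=[15 _ _ _ _] head=0 tail=1 count=1
After op 2 (write(5)): arr=[15 5 _ _ _] head=0 tail=2 count=2
After op 3 (read()): arr=[15 5 _ _ _] head=1 tail=2 count=1
After op 4 (write(2)): arr=[15 5 2 _ _] head=1 tail=3 count=2
After op 5 (write(8)): arr=[15 5 2 8 _] head=1 tail=4 count=3
After op 6 (write(11)): arr=[15 5 2 8 11] head=1 tail=0 count=4
After op 7 (write(1)): arr=[1 5 2 8 11] head=1 tail=1 count=5
After op 8 (read()): arr=[1 5 2 8 11] head=2 tail=1 count=4
After op 9 (write(17)): arr=[1 17 2 8 11] head=2 tail=2 count=5
After op 10 (write(13)): arr=[1 17 13 8 11] head=3 tail=3 count=5
After op 11 (write(14)): arr=[1 17 13 14 11] head=4 tail=4 count=5

Answer: 4 4 5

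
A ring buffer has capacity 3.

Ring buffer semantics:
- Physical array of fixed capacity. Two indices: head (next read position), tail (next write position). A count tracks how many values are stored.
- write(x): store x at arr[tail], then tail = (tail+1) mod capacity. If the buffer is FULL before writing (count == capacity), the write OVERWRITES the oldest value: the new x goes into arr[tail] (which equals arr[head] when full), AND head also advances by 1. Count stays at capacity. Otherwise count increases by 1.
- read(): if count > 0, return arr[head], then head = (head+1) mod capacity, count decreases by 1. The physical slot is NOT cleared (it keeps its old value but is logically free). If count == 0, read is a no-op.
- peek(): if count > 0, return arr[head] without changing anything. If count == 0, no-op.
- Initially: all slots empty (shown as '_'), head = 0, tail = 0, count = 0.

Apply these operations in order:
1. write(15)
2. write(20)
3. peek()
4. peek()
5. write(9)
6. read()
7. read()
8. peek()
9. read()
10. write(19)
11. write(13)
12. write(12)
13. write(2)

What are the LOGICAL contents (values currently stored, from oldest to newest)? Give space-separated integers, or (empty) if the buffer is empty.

Answer: 13 12 2

Derivation:
After op 1 (write(15)): arr=[15 _ _] head=0 tail=1 count=1
After op 2 (write(20)): arr=[15 20 _] head=0 tail=2 count=2
After op 3 (peek()): arr=[15 20 _] head=0 tail=2 count=2
After op 4 (peek()): arr=[15 20 _] head=0 tail=2 count=2
After op 5 (write(9)): arr=[15 20 9] head=0 tail=0 count=3
After op 6 (read()): arr=[15 20 9] head=1 tail=0 count=2
After op 7 (read()): arr=[15 20 9] head=2 tail=0 count=1
After op 8 (peek()): arr=[15 20 9] head=2 tail=0 count=1
After op 9 (read()): arr=[15 20 9] head=0 tail=0 count=0
After op 10 (write(19)): arr=[19 20 9] head=0 tail=1 count=1
After op 11 (write(13)): arr=[19 13 9] head=0 tail=2 count=2
After op 12 (write(12)): arr=[19 13 12] head=0 tail=0 count=3
After op 13 (write(2)): arr=[2 13 12] head=1 tail=1 count=3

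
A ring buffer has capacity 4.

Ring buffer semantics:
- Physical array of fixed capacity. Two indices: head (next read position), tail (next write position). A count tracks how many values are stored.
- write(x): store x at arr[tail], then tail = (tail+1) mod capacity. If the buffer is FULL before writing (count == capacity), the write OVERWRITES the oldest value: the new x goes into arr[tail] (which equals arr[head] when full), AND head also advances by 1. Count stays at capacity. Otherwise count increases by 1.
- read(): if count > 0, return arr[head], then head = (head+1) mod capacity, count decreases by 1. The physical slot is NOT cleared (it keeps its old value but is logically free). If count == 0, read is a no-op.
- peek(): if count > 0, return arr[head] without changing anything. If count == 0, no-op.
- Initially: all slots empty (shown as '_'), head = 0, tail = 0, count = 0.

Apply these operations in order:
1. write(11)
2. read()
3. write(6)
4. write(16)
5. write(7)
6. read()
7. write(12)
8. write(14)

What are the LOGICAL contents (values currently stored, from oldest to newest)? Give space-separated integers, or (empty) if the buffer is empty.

Answer: 16 7 12 14

Derivation:
After op 1 (write(11)): arr=[11 _ _ _] head=0 tail=1 count=1
After op 2 (read()): arr=[11 _ _ _] head=1 tail=1 count=0
After op 3 (write(6)): arr=[11 6 _ _] head=1 tail=2 count=1
After op 4 (write(16)): arr=[11 6 16 _] head=1 tail=3 count=2
After op 5 (write(7)): arr=[11 6 16 7] head=1 tail=0 count=3
After op 6 (read()): arr=[11 6 16 7] head=2 tail=0 count=2
After op 7 (write(12)): arr=[12 6 16 7] head=2 tail=1 count=3
After op 8 (write(14)): arr=[12 14 16 7] head=2 tail=2 count=4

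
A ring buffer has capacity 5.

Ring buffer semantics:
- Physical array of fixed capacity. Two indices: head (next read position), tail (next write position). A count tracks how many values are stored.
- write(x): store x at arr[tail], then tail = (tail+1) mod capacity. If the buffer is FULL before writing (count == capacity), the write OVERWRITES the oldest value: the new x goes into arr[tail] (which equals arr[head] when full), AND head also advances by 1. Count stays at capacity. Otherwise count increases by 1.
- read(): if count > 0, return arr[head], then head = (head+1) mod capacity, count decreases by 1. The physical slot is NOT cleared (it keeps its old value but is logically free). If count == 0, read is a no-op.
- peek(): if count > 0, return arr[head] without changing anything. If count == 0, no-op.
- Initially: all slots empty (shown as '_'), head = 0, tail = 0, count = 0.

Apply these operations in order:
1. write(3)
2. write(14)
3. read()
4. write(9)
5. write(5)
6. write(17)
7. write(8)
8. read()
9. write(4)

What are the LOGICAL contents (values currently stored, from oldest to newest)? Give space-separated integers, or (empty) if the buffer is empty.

After op 1 (write(3)): arr=[3 _ _ _ _] head=0 tail=1 count=1
After op 2 (write(14)): arr=[3 14 _ _ _] head=0 tail=2 count=2
After op 3 (read()): arr=[3 14 _ _ _] head=1 tail=2 count=1
After op 4 (write(9)): arr=[3 14 9 _ _] head=1 tail=3 count=2
After op 5 (write(5)): arr=[3 14 9 5 _] head=1 tail=4 count=3
After op 6 (write(17)): arr=[3 14 9 5 17] head=1 tail=0 count=4
After op 7 (write(8)): arr=[8 14 9 5 17] head=1 tail=1 count=5
After op 8 (read()): arr=[8 14 9 5 17] head=2 tail=1 count=4
After op 9 (write(4)): arr=[8 4 9 5 17] head=2 tail=2 count=5

Answer: 9 5 17 8 4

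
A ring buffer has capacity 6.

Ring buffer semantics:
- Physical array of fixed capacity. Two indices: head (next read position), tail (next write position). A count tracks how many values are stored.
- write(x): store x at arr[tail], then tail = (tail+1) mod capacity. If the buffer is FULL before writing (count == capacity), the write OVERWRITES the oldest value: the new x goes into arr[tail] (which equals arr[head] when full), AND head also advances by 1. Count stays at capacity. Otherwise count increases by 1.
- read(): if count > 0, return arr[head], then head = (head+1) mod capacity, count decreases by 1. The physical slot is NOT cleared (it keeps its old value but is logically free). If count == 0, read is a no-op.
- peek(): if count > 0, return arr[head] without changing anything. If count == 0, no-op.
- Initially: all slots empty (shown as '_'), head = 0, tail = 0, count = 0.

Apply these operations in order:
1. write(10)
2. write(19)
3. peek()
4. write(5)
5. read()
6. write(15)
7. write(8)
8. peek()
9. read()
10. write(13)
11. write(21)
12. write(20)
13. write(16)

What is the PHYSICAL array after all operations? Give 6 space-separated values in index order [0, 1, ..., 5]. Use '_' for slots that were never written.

After op 1 (write(10)): arr=[10 _ _ _ _ _] head=0 tail=1 count=1
After op 2 (write(19)): arr=[10 19 _ _ _ _] head=0 tail=2 count=2
After op 3 (peek()): arr=[10 19 _ _ _ _] head=0 tail=2 count=2
After op 4 (write(5)): arr=[10 19 5 _ _ _] head=0 tail=3 count=3
After op 5 (read()): arr=[10 19 5 _ _ _] head=1 tail=3 count=2
After op 6 (write(15)): arr=[10 19 5 15 _ _] head=1 tail=4 count=3
After op 7 (write(8)): arr=[10 19 5 15 8 _] head=1 tail=5 count=4
After op 8 (peek()): arr=[10 19 5 15 8 _] head=1 tail=5 count=4
After op 9 (read()): arr=[10 19 5 15 8 _] head=2 tail=5 count=3
After op 10 (write(13)): arr=[10 19 5 15 8 13] head=2 tail=0 count=4
After op 11 (write(21)): arr=[21 19 5 15 8 13] head=2 tail=1 count=5
After op 12 (write(20)): arr=[21 20 5 15 8 13] head=2 tail=2 count=6
After op 13 (write(16)): arr=[21 20 16 15 8 13] head=3 tail=3 count=6

Answer: 21 20 16 15 8 13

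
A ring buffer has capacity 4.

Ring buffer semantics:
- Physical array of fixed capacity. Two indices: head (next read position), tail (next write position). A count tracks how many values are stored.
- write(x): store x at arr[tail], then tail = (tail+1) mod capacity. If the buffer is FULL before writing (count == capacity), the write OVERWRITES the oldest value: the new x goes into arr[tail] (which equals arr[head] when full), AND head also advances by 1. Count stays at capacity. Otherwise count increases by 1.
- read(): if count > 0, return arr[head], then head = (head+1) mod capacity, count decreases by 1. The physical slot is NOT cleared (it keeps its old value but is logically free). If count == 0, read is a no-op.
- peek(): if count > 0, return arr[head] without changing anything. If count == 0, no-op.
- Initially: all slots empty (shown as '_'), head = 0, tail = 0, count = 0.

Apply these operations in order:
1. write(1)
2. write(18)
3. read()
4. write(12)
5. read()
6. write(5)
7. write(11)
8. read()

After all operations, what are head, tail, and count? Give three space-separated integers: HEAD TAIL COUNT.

After op 1 (write(1)): arr=[1 _ _ _] head=0 tail=1 count=1
After op 2 (write(18)): arr=[1 18 _ _] head=0 tail=2 count=2
After op 3 (read()): arr=[1 18 _ _] head=1 tail=2 count=1
After op 4 (write(12)): arr=[1 18 12 _] head=1 tail=3 count=2
After op 5 (read()): arr=[1 18 12 _] head=2 tail=3 count=1
After op 6 (write(5)): arr=[1 18 12 5] head=2 tail=0 count=2
After op 7 (write(11)): arr=[11 18 12 5] head=2 tail=1 count=3
After op 8 (read()): arr=[11 18 12 5] head=3 tail=1 count=2

Answer: 3 1 2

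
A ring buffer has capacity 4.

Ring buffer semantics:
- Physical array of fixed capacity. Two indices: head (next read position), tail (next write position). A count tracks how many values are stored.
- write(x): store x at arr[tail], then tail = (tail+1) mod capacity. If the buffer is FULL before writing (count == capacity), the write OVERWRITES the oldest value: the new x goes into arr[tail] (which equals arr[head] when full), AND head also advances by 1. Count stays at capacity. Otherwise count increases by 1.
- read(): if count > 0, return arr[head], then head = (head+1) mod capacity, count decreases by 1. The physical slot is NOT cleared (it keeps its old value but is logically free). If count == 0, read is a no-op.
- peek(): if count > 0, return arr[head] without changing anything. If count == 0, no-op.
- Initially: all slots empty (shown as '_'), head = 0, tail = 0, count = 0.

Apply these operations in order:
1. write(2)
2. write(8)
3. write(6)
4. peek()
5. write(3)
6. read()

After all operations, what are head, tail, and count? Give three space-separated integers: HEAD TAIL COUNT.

Answer: 1 0 3

Derivation:
After op 1 (write(2)): arr=[2 _ _ _] head=0 tail=1 count=1
After op 2 (write(8)): arr=[2 8 _ _] head=0 tail=2 count=2
After op 3 (write(6)): arr=[2 8 6 _] head=0 tail=3 count=3
After op 4 (peek()): arr=[2 8 6 _] head=0 tail=3 count=3
After op 5 (write(3)): arr=[2 8 6 3] head=0 tail=0 count=4
After op 6 (read()): arr=[2 8 6 3] head=1 tail=0 count=3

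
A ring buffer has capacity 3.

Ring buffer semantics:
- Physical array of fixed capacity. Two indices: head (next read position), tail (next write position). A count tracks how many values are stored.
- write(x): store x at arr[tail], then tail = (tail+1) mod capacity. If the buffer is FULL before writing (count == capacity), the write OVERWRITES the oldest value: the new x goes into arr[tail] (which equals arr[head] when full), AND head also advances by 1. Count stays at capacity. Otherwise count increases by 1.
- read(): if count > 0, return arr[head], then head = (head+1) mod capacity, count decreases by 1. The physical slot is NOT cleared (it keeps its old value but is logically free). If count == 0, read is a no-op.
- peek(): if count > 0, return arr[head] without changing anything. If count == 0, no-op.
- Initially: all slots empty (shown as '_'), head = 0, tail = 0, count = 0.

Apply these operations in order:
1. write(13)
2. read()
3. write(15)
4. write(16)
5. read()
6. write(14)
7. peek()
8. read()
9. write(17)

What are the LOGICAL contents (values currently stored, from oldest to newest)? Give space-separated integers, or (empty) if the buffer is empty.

After op 1 (write(13)): arr=[13 _ _] head=0 tail=1 count=1
After op 2 (read()): arr=[13 _ _] head=1 tail=1 count=0
After op 3 (write(15)): arr=[13 15 _] head=1 tail=2 count=1
After op 4 (write(16)): arr=[13 15 16] head=1 tail=0 count=2
After op 5 (read()): arr=[13 15 16] head=2 tail=0 count=1
After op 6 (write(14)): arr=[14 15 16] head=2 tail=1 count=2
After op 7 (peek()): arr=[14 15 16] head=2 tail=1 count=2
After op 8 (read()): arr=[14 15 16] head=0 tail=1 count=1
After op 9 (write(17)): arr=[14 17 16] head=0 tail=2 count=2

Answer: 14 17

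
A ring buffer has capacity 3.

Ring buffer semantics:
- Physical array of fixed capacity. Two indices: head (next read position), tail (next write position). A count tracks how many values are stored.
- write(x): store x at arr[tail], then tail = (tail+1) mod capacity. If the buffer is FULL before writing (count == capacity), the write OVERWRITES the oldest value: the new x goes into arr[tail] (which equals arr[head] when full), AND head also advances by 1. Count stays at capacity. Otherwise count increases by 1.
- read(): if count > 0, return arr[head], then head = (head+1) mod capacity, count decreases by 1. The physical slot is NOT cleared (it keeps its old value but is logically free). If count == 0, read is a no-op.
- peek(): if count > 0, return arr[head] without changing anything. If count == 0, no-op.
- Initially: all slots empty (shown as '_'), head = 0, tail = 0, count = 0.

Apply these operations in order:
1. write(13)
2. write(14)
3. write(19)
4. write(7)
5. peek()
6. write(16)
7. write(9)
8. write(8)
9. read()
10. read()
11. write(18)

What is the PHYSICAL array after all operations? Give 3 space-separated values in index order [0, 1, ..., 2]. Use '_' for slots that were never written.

Answer: 8 18 9

Derivation:
After op 1 (write(13)): arr=[13 _ _] head=0 tail=1 count=1
After op 2 (write(14)): arr=[13 14 _] head=0 tail=2 count=2
After op 3 (write(19)): arr=[13 14 19] head=0 tail=0 count=3
After op 4 (write(7)): arr=[7 14 19] head=1 tail=1 count=3
After op 5 (peek()): arr=[7 14 19] head=1 tail=1 count=3
After op 6 (write(16)): arr=[7 16 19] head=2 tail=2 count=3
After op 7 (write(9)): arr=[7 16 9] head=0 tail=0 count=3
After op 8 (write(8)): arr=[8 16 9] head=1 tail=1 count=3
After op 9 (read()): arr=[8 16 9] head=2 tail=1 count=2
After op 10 (read()): arr=[8 16 9] head=0 tail=1 count=1
After op 11 (write(18)): arr=[8 18 9] head=0 tail=2 count=2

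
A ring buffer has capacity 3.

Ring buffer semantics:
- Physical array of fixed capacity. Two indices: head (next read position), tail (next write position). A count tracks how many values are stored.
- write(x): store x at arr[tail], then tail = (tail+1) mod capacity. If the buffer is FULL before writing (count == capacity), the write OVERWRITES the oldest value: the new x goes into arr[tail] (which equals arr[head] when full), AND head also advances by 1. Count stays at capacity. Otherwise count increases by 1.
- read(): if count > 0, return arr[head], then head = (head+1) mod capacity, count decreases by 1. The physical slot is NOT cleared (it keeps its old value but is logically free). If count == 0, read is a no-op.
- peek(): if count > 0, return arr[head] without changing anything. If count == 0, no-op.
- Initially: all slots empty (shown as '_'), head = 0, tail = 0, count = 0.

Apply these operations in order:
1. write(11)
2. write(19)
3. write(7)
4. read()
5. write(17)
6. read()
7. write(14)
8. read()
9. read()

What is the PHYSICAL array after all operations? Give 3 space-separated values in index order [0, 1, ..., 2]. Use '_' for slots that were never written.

Answer: 17 14 7

Derivation:
After op 1 (write(11)): arr=[11 _ _] head=0 tail=1 count=1
After op 2 (write(19)): arr=[11 19 _] head=0 tail=2 count=2
After op 3 (write(7)): arr=[11 19 7] head=0 tail=0 count=3
After op 4 (read()): arr=[11 19 7] head=1 tail=0 count=2
After op 5 (write(17)): arr=[17 19 7] head=1 tail=1 count=3
After op 6 (read()): arr=[17 19 7] head=2 tail=1 count=2
After op 7 (write(14)): arr=[17 14 7] head=2 tail=2 count=3
After op 8 (read()): arr=[17 14 7] head=0 tail=2 count=2
After op 9 (read()): arr=[17 14 7] head=1 tail=2 count=1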